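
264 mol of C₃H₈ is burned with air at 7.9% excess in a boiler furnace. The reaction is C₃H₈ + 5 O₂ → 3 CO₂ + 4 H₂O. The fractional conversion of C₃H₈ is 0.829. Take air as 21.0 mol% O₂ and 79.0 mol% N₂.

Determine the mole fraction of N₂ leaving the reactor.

0.737

Stoichiometric O₂ = 5 × 264 = 1320 mol; O₂ fed = 1320 × 1.079 = 1424 mol.
N₂ fed = 1424 × 79/21 = 5358 mol.
Fuel reacted = 0.829 × 264 → ξ = 218.9 mol.
Outlet (n = n₀ + ν ξ):
  C₃H₈: 264 − 1(218.9) = 45.14
  O₂: 1424 − 5(218.9) = 330
  N₂: 5358 (inert)
  CO₂: 0 + 3(218.9) = 656.6
  H₂O: 0 + 4(218.9) = 875.4
Total out = 7265 mol; y_N₂ = 5358 / 7265 = 0.7375.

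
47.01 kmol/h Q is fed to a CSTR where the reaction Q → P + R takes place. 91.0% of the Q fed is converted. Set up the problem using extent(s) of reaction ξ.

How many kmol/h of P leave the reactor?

Q reacted = 0.91 × 47.01 = 42.78 kmol/h; ν_Q = −1, so ξ = 42.78/1 = 42.78 kmol/h.
Outlet amounts (n = n₀ + ν ξ):
  Q: 47.01 − 1(42.78) = 4.231
  P: 0 + 1(42.78) = 42.78
  R: 0 + 1(42.78) = 42.78

42.8 kmol/h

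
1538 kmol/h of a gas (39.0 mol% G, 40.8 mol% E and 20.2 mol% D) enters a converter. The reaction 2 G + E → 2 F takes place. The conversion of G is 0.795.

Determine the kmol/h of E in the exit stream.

G reacted = 0.795 × 599.8 = 476.9 kmol/h; ν_G = −2, so ξ = 476.9/2 = 238.4 kmol/h.
Outlet amounts (n = n₀ + ν ξ):
  G: 599.8 − 2(238.4) = 123
  E: 627.5 − 1(238.4) = 389.1
  F: 0 + 2(238.4) = 476.9
  D: 310.7 (inert)

389 kmol/h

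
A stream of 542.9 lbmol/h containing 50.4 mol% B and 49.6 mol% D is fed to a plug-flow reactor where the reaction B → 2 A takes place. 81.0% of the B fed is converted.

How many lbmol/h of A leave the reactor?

B reacted = 0.81 × 273.6 = 221.6 lbmol/h; ν_B = −1, so ξ = 221.6/1 = 221.6 lbmol/h.
Outlet amounts (n = n₀ + ν ξ):
  B: 273.6 − 1(221.6) = 51.99
  A: 0 + 2(221.6) = 443.3
  D: 269.3 (inert)

443 lbmol/h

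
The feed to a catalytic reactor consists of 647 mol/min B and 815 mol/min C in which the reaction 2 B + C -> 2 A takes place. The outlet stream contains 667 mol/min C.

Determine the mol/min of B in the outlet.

351 mol/min

For C: n = n₀ − 1ξ → 667 = 815 − 1ξ, giving ξ = 148 mol/min.
Outlet amounts (n = n₀ + ν ξ):
  B: 647 − 2(148) = 351
  C: 815 − 1(148) = 667
  A: 0 + 2(148) = 296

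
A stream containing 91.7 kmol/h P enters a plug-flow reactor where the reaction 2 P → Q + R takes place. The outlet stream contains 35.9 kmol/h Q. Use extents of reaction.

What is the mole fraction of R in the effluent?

0.391

For Q: n = n₀ + 1ξ → 35.9 = 0 + 1ξ, giving ξ = 35.9 kmol/h.
Outlet amounts (n = n₀ + ν ξ):
  P: 91.7 − 2(35.9) = 19.9
  Q: 0 + 1(35.9) = 35.9
  R: 0 + 1(35.9) = 35.9
Total out = 91.7 kmol/h; y_R = 35.9 / 91.7 = 0.3915.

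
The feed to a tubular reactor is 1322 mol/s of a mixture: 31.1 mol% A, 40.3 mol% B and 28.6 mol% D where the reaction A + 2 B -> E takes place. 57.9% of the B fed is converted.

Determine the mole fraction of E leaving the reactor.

B reacted = 0.579 × 532.8 = 308.5 mol/s; ν_B = −2, so ξ = 308.5/2 = 154.2 mol/s.
Outlet amounts (n = n₀ + ν ξ):
  A: 411.1 − 1(154.2) = 256.9
  B: 532.8 − 2(154.2) = 224.3
  E: 0 + 1(154.2) = 154.2
  D: 378.1 (inert)
Total out = 1014 mol/s; y_E = 154.2 / 1014 = 0.1522.

0.152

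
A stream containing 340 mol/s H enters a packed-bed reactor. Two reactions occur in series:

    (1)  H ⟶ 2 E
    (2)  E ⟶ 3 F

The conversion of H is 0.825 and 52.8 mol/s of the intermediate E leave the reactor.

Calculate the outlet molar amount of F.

Conversion of H: H consumed = 1ξ₁ = 0.825 × 340 → ξ₁ = 280.5 mol/s.
E balance: n_E = 0 + 2ξ₁ − 1ξ₂ = 52.8 → ξ₂ = (2·280.5 − 52.8)/1 = 508.2 mol/s.
Outlet amounts (n = n₀ + Σ ν·ξ):
  H: 340 − 1(280.5) = 59.5
  E: 0 + 2(280.5) − 1(508.2) = 52.8
  F: 0 + 3(508.2) = 1525

1520 mol/s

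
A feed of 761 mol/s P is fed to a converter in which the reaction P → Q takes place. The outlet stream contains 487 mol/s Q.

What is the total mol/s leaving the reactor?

For Q: n = n₀ + 1ξ → 487 = 0 + 1ξ, giving ξ = 487 mol/s.
Outlet amounts (n = n₀ + ν ξ):
  P: 761 − 1(487) = 274
  Q: 0 + 1(487) = 487
Total out = 274 + 487 = 761 mol/s.

761 mol/s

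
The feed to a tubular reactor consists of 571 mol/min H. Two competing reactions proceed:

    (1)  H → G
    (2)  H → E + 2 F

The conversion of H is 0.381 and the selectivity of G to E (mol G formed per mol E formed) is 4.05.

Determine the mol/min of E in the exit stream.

43.1 mol/min

Conversion of H: H consumed = 0.381 × 571 = 217.6 mol/min = 1ξ₁ + 1ξ₂.
Selectivity: 1ξ₁ / (1ξ₂) = 4.05 → ξ₁ = 4.05 ξ₂.
Substitute: (1·4.05 + 1) ξ₂ = 217.6 → ξ₂ = 43.08 mol/min, ξ₁ = 174.5 mol/min.
Outlet amounts (n = n₀ + Σ ν·ξ):
  H: 571 − 1(174.5) − 1(43.08) = 353.4
  G: 0 + 1(174.5) = 174.5
  E: 0 + 1(43.08) = 43.08
  F: 0 + 2(43.08) = 86.16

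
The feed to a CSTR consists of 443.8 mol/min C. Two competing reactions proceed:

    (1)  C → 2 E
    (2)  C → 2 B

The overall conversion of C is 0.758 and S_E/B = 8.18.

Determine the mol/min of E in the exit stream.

600 mol/min

Conversion of C: C consumed = 0.758 × 443.8 = 336.4 mol/min = 1ξ₁ + 1ξ₂.
Selectivity: 2ξ₁ / (2ξ₂) = 8.18 → ξ₁ = 8.18 ξ₂.
Substitute: (1·8.18 + 1) ξ₂ = 336.4 → ξ₂ = 36.64 mol/min, ξ₁ = 299.8 mol/min.
Outlet amounts (n = n₀ + Σ ν·ξ):
  C: 443.8 − 1(299.8) − 1(36.64) = 107.4
  E: 0 + 2(299.8) = 599.5
  B: 0 + 2(36.64) = 73.29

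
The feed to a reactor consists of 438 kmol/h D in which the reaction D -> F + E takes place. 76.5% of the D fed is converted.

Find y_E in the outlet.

0.433

D reacted = 0.765 × 438 = 335.1 kmol/h; ν_D = −1, so ξ = 335.1/1 = 335.1 kmol/h.
Outlet amounts (n = n₀ + ν ξ):
  D: 438 − 1(335.1) = 102.9
  F: 0 + 1(335.1) = 335.1
  E: 0 + 1(335.1) = 335.1
Total out = 773.1 kmol/h; y_E = 335.1 / 773.1 = 0.4334.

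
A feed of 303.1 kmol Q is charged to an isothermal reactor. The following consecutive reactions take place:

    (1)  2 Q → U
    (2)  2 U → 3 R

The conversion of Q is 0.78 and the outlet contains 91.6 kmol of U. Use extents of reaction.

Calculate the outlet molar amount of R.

Conversion of Q: Q consumed = 2ξ₁ = 0.78 × 303.1 → ξ₁ = 118.2 kmol.
U balance: n_U = 0 + 1ξ₁ − 2ξ₂ = 91.6 → ξ₂ = (1·118.2 − 91.6)/2 = 13.3 kmol.
Outlet amounts (n = n₀ + Σ ν·ξ):
  Q: 303.1 − 2(118.2) = 66.68
  U: 0 + 1(118.2) − 2(13.3) = 91.6
  R: 0 + 3(13.3) = 39.91

39.9 kmol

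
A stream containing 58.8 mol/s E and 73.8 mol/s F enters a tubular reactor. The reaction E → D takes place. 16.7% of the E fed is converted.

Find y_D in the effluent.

0.0741

E reacted = 0.167 × 58.8 = 9.82 mol/s; ν_E = −1, so ξ = 9.82/1 = 9.82 mol/s.
Outlet amounts (n = n₀ + ν ξ):
  E: 58.8 − 1(9.82) = 48.98
  D: 0 + 1(9.82) = 9.82
  F: 73.8 (inert)
Total out = 132.6 mol/s; y_D = 9.82 / 132.6 = 0.07405.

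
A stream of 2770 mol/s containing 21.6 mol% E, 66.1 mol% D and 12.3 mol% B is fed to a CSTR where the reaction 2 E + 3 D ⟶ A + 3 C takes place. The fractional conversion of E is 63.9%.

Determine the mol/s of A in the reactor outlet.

191 mol/s

E reacted = 0.639 × 598.3 = 382.3 mol/s; ν_E = −2, so ξ = 382.3/2 = 191.2 mol/s.
Outlet amounts (n = n₀ + ν ξ):
  E: 598.3 − 2(191.2) = 216
  D: 1831 − 3(191.2) = 1257
  A: 0 + 1(191.2) = 191.2
  C: 0 + 3(191.2) = 573.5
  B: 340.7 (inert)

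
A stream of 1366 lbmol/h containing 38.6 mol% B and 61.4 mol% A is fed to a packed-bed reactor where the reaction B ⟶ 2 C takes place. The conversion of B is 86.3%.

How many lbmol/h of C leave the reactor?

910 lbmol/h

B reacted = 0.863 × 527.3 = 455 lbmol/h; ν_B = −1, so ξ = 455/1 = 455 lbmol/h.
Outlet amounts (n = n₀ + ν ξ):
  B: 527.3 − 1(455) = 72.24
  C: 0 + 2(455) = 910.1
  A: 838.7 (inert)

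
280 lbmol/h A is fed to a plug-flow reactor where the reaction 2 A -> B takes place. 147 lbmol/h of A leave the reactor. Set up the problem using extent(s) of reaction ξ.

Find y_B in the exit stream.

0.311

For A: n = n₀ − 2ξ → 147 = 280 − 2ξ, giving ξ = 66.5 lbmol/h.
Outlet amounts (n = n₀ + ν ξ):
  A: 280 − 2(66.5) = 147
  B: 0 + 1(66.5) = 66.5
Total out = 213.5 lbmol/h; y_B = 66.5 / 213.5 = 0.3115.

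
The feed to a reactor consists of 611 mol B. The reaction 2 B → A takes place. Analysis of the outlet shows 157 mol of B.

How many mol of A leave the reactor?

For B: n = n₀ − 2ξ → 157 = 611 − 2ξ, giving ξ = 227 mol.
Outlet amounts (n = n₀ + ν ξ):
  B: 611 − 2(227) = 157
  A: 0 + 1(227) = 227

227 mol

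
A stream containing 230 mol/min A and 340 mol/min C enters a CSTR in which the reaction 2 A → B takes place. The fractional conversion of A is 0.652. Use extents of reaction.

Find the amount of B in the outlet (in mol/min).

A reacted = 0.652 × 230 = 150 mol/min; ν_A = −2, so ξ = 150/2 = 74.98 mol/min.
Outlet amounts (n = n₀ + ν ξ):
  A: 230 − 2(74.98) = 80.04
  B: 0 + 1(74.98) = 74.98
  C: 340 (inert)

75 mol/min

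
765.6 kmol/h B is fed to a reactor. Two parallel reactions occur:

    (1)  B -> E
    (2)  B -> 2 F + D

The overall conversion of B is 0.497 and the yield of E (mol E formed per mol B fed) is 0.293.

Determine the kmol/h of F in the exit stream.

312 kmol/h

Yield of E: 1ξ₁ / 765.6 = 0.293 → ξ₁ = 224.3 kmol/h.
Conversion of B: 1ξ₁ + 1ξ₂ = 0.497 × 765.6 = 380.5 → ξ₂ = 156.2 kmol/h.
Outlet amounts (n = n₀ + Σ ν·ξ):
  B: 765.6 − 1(224.3) − 1(156.2) = 385.1
  E: 0 + 1(224.3) = 224.3
  F: 0 + 2(156.2) = 312.4
  D: 0 + 1(156.2) = 156.2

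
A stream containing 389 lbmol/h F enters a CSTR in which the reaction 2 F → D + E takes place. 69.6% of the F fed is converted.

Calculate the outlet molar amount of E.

F reacted = 0.696 × 389 = 270.7 lbmol/h; ν_F = −2, so ξ = 270.7/2 = 135.4 lbmol/h.
Outlet amounts (n = n₀ + ν ξ):
  F: 389 − 2(135.4) = 118.3
  D: 0 + 1(135.4) = 135.4
  E: 0 + 1(135.4) = 135.4

135 lbmol/h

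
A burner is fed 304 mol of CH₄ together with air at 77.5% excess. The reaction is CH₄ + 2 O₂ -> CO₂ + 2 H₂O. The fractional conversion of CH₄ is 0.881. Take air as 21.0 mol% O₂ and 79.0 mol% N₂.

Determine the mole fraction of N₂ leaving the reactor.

0.746

Stoichiometric O₂ = 2 × 304 = 608 mol; O₂ fed = 608 × 1.775 = 1079 mol.
N₂ fed = 1079 × 79/21 = 4060 mol.
Fuel reacted = 0.881 × 304 → ξ = 267.8 mol.
Outlet (n = n₀ + ν ξ):
  CH₄: 304 − 1(267.8) = 36.18
  O₂: 1079 − 2(267.8) = 543.6
  N₂: 4060 (inert)
  CO₂: 0 + 1(267.8) = 267.8
  H₂O: 0 + 2(267.8) = 535.6
Total out = 5443 mol; y_N₂ = 4060 / 5443 = 0.7459.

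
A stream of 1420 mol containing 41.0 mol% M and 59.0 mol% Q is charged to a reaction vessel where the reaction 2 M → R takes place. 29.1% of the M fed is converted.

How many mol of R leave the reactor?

M reacted = 0.291 × 582.2 = 169.4 mol; ν_M = −2, so ξ = 169.4/2 = 84.71 mol.
Outlet amounts (n = n₀ + ν ξ):
  M: 582.2 − 2(84.71) = 412.8
  R: 0 + 1(84.71) = 84.71
  Q: 837.8 (inert)

84.7 mol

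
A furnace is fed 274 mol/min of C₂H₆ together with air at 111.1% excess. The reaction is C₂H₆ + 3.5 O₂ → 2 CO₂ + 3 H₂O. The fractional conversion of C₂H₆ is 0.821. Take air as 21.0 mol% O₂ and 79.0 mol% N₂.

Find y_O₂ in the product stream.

Stoichiometric O₂ = 3.5 × 274 = 959 mol/min; O₂ fed = 959 × 2.111 = 2024 mol/min.
N₂ fed = 2024 × 79/21 = 7616 mol/min.
Fuel reacted = 0.821 × 274 → ξ = 225 mol/min.
Outlet (n = n₀ + ν ξ):
  C₂H₆: 274 − 1(225) = 49.05
  O₂: 2024 − 3.5(225) = 1237
  N₂: 7616 (inert)
  CO₂: 0 + 2(225) = 449.9
  H₂O: 0 + 3(225) = 674.9
Total out = 10030 mol/min; y_O₂ = 1237 / 10030 = 0.1234.

0.123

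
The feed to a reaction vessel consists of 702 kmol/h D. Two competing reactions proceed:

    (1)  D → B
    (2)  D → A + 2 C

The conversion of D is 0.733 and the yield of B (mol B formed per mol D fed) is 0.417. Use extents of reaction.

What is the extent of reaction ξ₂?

ξ₂ = 222 kmol/h

Yield of B: 1ξ₁ / 702 = 0.417 → ξ₁ = 292.7 kmol/h.
Conversion of D: 1ξ₁ + 1ξ₂ = 0.733 × 702 = 514.6 → ξ₂ = 221.8 kmol/h.
Outlet amounts (n = n₀ + Σ ν·ξ):
  D: 702 − 1(292.7) − 1(221.8) = 187.4
  B: 0 + 1(292.7) = 292.7
  A: 0 + 1(221.8) = 221.8
  C: 0 + 2(221.8) = 443.7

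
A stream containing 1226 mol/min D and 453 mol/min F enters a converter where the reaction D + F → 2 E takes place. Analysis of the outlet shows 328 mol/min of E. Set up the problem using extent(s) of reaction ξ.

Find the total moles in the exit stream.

1680 mol/min

For E: n = n₀ + 2ξ → 328 = 0 + 2ξ, giving ξ = 164 mol/min.
Outlet amounts (n = n₀ + ν ξ):
  D: 1226 − 1(164) = 1062
  F: 453 − 1(164) = 289
  E: 0 + 2(164) = 328
Total out = 1062 + 289 + 328 = 1679 mol/min.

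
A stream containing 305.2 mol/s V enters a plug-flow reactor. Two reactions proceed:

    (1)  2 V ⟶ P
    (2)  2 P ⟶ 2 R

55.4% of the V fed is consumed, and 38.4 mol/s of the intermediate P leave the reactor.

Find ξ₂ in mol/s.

ξ₂ = 23.1 mol/s

Conversion of V: V consumed = 2ξ₁ = 0.554 × 305.2 → ξ₁ = 84.54 mol/s.
P balance: n_P = 0 + 1ξ₁ − 2ξ₂ = 38.4 → ξ₂ = (1·84.54 − 38.4)/2 = 23.07 mol/s.
Outlet amounts (n = n₀ + Σ ν·ξ):
  V: 305.2 − 2(84.54) = 136.1
  P: 0 + 1(84.54) − 2(23.07) = 38.4
  R: 0 + 2(23.07) = 46.14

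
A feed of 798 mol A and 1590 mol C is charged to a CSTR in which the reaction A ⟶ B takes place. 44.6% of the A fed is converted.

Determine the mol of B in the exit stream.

A reacted = 0.446 × 798 = 355.9 mol; ν_A = −1, so ξ = 355.9/1 = 355.9 mol.
Outlet amounts (n = n₀ + ν ξ):
  A: 798 − 1(355.9) = 442.1
  B: 0 + 1(355.9) = 355.9
  C: 1590 (inert)

356 mol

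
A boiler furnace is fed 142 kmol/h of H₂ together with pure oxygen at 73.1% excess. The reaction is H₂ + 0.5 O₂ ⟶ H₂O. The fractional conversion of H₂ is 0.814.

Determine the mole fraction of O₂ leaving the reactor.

0.314

Stoichiometric O₂ = 0.5 × 142 = 71 kmol/h; O₂ fed = 71 × 1.731 = 122.9 kmol/h.
Fuel reacted = 0.814 × 142 → ξ = 115.6 kmol/h.
Outlet (n = n₀ + ν ξ):
  H₂: 142 − 1(115.6) = 26.41
  O₂: 122.9 − 0.5(115.6) = 65.11
  H₂O: 0 + 1(115.6) = 115.6
Total out = 207.1 kmol/h; y_O₂ = 65.11 / 207.1 = 0.3144.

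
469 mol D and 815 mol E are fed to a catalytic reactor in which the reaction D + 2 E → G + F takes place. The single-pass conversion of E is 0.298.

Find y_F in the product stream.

0.104

E reacted = 0.298 × 815 = 242.9 mol; ν_E = −2, so ξ = 242.9/2 = 121.4 mol.
Outlet amounts (n = n₀ + ν ξ):
  D: 469 − 1(121.4) = 347.6
  E: 815 − 2(121.4) = 572.1
  G: 0 + 1(121.4) = 121.4
  F: 0 + 1(121.4) = 121.4
Total out = 1163 mol; y_F = 121.4 / 1163 = 0.1045.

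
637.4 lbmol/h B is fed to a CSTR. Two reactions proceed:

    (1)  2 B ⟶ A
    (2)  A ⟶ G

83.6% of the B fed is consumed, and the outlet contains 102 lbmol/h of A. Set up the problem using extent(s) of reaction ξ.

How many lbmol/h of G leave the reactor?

Conversion of B: B consumed = 2ξ₁ = 0.836 × 637.4 → ξ₁ = 266.4 lbmol/h.
A balance: n_A = 0 + 1ξ₁ − 1ξ₂ = 102 → ξ₂ = (1·266.4 − 102)/1 = 164.4 lbmol/h.
Outlet amounts (n = n₀ + Σ ν·ξ):
  B: 637.4 − 2(266.4) = 104.5
  A: 0 + 1(266.4) − 1(164.4) = 102
  G: 0 + 1(164.4) = 164.4

164 lbmol/h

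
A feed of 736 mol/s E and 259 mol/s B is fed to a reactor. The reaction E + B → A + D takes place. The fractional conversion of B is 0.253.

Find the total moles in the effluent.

995 mol/s

B reacted = 0.253 × 259 = 65.53 mol/s; ν_B = −1, so ξ = 65.53/1 = 65.53 mol/s.
Outlet amounts (n = n₀ + ν ξ):
  E: 736 − 1(65.53) = 670.5
  B: 259 − 1(65.53) = 193.5
  A: 0 + 1(65.53) = 65.53
  D: 0 + 1(65.53) = 65.53
Total out = 670.5 + 193.5 + 65.53 + 65.53 = 995 mol/s.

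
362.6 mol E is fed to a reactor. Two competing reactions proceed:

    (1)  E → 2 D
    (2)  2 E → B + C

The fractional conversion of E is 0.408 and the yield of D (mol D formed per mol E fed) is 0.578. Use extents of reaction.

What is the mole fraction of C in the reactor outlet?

Yield of D: 2ξ₁ / 362.6 = 0.578 → ξ₁ = 104.8 mol.
Conversion of E: 1ξ₁ + 2ξ₂ = 0.408 × 362.6 = 147.9 → ξ₂ = 21.57 mol.
Outlet amounts (n = n₀ + Σ ν·ξ):
  E: 362.6 − 1(104.8) − 2(21.57) = 214.7
  D: 0 + 2(104.8) = 209.6
  B: 0 + 1(21.57) = 21.57
  C: 0 + 1(21.57) = 21.57
Total out = 467.4 mol; y_C = 21.57 / 467.4 = 0.04616.

0.0462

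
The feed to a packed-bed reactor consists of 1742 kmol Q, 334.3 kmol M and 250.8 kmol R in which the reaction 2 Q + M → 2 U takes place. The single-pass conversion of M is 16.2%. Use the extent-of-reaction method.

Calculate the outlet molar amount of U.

108 kmol

M reacted = 0.162 × 334.3 = 54.16 kmol; ν_M = −1, so ξ = 54.16/1 = 54.16 kmol.
Outlet amounts (n = n₀ + ν ξ):
  Q: 1742 − 2(54.16) = 1634
  M: 334.3 − 1(54.16) = 280.1
  U: 0 + 2(54.16) = 108.3
  R: 250.8 (inert)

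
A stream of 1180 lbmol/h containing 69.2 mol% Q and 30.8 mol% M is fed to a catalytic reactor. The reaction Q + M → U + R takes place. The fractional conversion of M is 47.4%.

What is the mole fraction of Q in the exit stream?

0.546

M reacted = 0.474 × 363.4 = 172.3 lbmol/h; ν_M = −1, so ξ = 172.3/1 = 172.3 lbmol/h.
Outlet amounts (n = n₀ + ν ξ):
  Q: 816.6 − 1(172.3) = 644.3
  M: 363.4 − 1(172.3) = 191.2
  U: 0 + 1(172.3) = 172.3
  R: 0 + 1(172.3) = 172.3
Total out = 1180 lbmol/h; y_Q = 644.3 / 1180 = 0.546.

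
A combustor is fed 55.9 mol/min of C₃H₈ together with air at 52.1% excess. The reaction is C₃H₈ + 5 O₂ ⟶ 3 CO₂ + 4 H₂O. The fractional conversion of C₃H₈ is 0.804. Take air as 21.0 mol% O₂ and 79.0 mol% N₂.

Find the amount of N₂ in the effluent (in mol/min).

1600 mol/min

Stoichiometric O₂ = 5 × 55.9 = 279.5 mol/min; O₂ fed = 279.5 × 1.521 = 425.1 mol/min.
N₂ fed = 425.1 × 79/21 = 1599 mol/min.
Fuel reacted = 0.804 × 55.9 → ξ = 44.94 mol/min.
Outlet (n = n₀ + ν ξ):
  C₃H₈: 55.9 − 1(44.94) = 10.96
  O₂: 425.1 − 5(44.94) = 200.4
  N₂: 1599 (inert)
  CO₂: 0 + 3(44.94) = 134.8
  H₂O: 0 + 4(44.94) = 179.8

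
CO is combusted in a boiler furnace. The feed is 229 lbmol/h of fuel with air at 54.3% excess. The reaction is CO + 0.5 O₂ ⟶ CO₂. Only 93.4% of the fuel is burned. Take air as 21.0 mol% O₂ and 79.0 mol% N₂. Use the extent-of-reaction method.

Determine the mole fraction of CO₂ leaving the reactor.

Stoichiometric O₂ = 0.5 × 229 = 114.5 lbmol/h; O₂ fed = 114.5 × 1.543 = 176.7 lbmol/h.
N₂ fed = 176.7 × 79/21 = 664.6 lbmol/h.
Fuel reacted = 0.934 × 229 → ξ = 213.9 lbmol/h.
Outlet (n = n₀ + ν ξ):
  CO: 229 − 1(213.9) = 15.11
  O₂: 176.7 − 0.5(213.9) = 69.73
  N₂: 664.6 (inert)
  CO₂: 0 + 1(213.9) = 213.9
Total out = 963.4 lbmol/h; y_CO₂ = 213.9 / 963.4 = 0.222.

0.222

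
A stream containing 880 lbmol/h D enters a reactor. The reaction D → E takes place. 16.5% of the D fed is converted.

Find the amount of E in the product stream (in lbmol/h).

D reacted = 0.165 × 880 = 145.2 lbmol/h; ν_D = −1, so ξ = 145.2/1 = 145.2 lbmol/h.
Outlet amounts (n = n₀ + ν ξ):
  D: 880 − 1(145.2) = 734.8
  E: 0 + 1(145.2) = 145.2

145 lbmol/h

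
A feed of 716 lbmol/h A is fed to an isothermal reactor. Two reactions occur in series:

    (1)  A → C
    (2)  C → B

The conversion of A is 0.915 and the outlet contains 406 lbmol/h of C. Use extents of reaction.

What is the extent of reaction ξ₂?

Conversion of A: A consumed = 1ξ₁ = 0.915 × 716 → ξ₁ = 655.1 lbmol/h.
C balance: n_C = 0 + 1ξ₁ − 1ξ₂ = 406 → ξ₂ = (1·655.1 − 406)/1 = 249.1 lbmol/h.
Outlet amounts (n = n₀ + Σ ν·ξ):
  A: 716 − 1(655.1) = 60.86
  C: 0 + 1(655.1) − 1(249.1) = 406
  B: 0 + 1(249.1) = 249.1

ξ₂ = 249 lbmol/h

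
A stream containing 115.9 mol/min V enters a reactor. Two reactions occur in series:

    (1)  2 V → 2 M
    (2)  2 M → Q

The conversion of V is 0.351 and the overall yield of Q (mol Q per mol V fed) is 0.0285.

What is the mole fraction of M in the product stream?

Conversion of V: V consumed = 2ξ₁ = 0.351 × 115.9 → ξ₁ = 20.34 mol/min.
Yield of Q: 1ξ₂ / 115.9 = 0.0285 → ξ₂ = 3.303 mol/min.
Outlet amounts (n = n₀ + Σ ν·ξ):
  V: 115.9 − 2(20.34) = 75.22
  M: 0 + 2(20.34) − 2(3.303) = 34.07
  Q: 0 + 1(3.303) = 3.303
Total out = 112.6 mol/min; y_M = 34.07 / 112.6 = 0.3026.

0.303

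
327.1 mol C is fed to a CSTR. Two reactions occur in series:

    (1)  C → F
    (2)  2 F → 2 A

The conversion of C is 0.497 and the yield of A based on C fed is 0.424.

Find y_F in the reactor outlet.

Conversion of C: C consumed = 1ξ₁ = 0.497 × 327.1 → ξ₁ = 162.6 mol.
Yield of A: 2ξ₂ / 327.1 = 0.424 → ξ₂ = 69.35 mol.
Outlet amounts (n = n₀ + Σ ν·ξ):
  C: 327.1 − 1(162.6) = 164.5
  F: 0 + 1(162.6) − 2(69.35) = 23.88
  A: 0 + 2(69.35) = 138.7
Total out = 327.1 mol; y_F = 23.88 / 327.1 = 0.073.

0.073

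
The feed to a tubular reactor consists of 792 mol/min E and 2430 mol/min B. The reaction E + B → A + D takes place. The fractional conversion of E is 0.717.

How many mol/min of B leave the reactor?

1860 mol/min

E reacted = 0.717 × 792 = 567.9 mol/min; ν_E = −1, so ξ = 567.9/1 = 567.9 mol/min.
Outlet amounts (n = n₀ + ν ξ):
  E: 792 − 1(567.9) = 224.1
  B: 2430 − 1(567.9) = 1862
  A: 0 + 1(567.9) = 567.9
  D: 0 + 1(567.9) = 567.9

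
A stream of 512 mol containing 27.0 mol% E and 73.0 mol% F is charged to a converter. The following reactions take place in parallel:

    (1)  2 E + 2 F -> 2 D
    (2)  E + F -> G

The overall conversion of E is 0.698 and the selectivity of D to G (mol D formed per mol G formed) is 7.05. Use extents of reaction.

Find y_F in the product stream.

0.667

Conversion of E: E consumed = 0.698 × 138.2 = 96.49 mol = 2ξ₁ + 1ξ₂.
Selectivity: 2ξ₁ / (1ξ₂) = 7.05 → ξ₁ = 3.525 ξ₂.
Substitute: (2·3.525 + 1) ξ₂ = 96.49 → ξ₂ = 11.99 mol, ξ₁ = 42.25 mol.
Outlet amounts (n = n₀ + Σ ν·ξ):
  E: 138.2 − 2(42.25) − 1(11.99) = 41.75
  F: 373.8 − 2(42.25) − 1(11.99) = 277.3
  D: 0 + 2(42.25) = 84.5
  G: 0 + 1(11.99) = 11.99
Total out = 415.5 mol; y_F = 277.3 / 415.5 = 0.6673.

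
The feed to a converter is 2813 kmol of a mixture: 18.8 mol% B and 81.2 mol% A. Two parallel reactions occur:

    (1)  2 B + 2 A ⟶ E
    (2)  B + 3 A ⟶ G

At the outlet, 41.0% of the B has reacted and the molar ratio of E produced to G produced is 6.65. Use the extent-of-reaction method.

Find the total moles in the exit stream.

Conversion of B: B consumed = 0.41 × 528.8 = 216.8 kmol = 2ξ₁ + 1ξ₂.
Selectivity: 1ξ₁ / (1ξ₂) = 6.65 → ξ₁ = 6.65 ξ₂.
Substitute: (2·6.65 + 1) ξ₂ = 216.8 → ξ₂ = 15.16 kmol, ξ₁ = 100.8 kmol.
Outlet amounts (n = n₀ + Σ ν·ξ):
  B: 528.8 − 2(100.8) − 1(15.16) = 312
  A: 2284 − 2(100.8) − 3(15.16) = 2037
  E: 0 + 1(100.8) = 100.8
  G: 0 + 1(15.16) = 15.16
Total out = 312 + 2037 + 100.8 + 15.16 = 2465 kmol.

2470 kmol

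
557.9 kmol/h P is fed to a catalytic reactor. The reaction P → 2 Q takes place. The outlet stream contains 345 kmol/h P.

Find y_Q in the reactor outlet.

0.552

For P: n = n₀ − 1ξ → 345 = 557.9 − 1ξ, giving ξ = 212.9 kmol/h.
Outlet amounts (n = n₀ + ν ξ):
  P: 557.9 − 1(212.9) = 345
  Q: 0 + 2(212.9) = 425.8
Total out = 770.8 kmol/h; y_Q = 425.8 / 770.8 = 0.5524.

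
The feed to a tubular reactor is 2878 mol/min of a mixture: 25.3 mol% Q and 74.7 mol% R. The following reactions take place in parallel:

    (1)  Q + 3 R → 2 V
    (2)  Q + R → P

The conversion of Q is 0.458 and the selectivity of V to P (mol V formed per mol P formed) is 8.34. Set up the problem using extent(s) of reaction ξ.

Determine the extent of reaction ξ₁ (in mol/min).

Conversion of Q: Q consumed = 0.458 × 728.1 = 333.5 mol/min = 1ξ₁ + 1ξ₂.
Selectivity: 2ξ₁ / (1ξ₂) = 8.34 → ξ₁ = 4.17 ξ₂.
Substitute: (1·4.17 + 1) ξ₂ = 333.5 → ξ₂ = 64.5 mol/min, ξ₁ = 269 mol/min.
Outlet amounts (n = n₀ + Σ ν·ξ):
  Q: 728.1 − 1(269) − 1(64.5) = 394.6
  R: 2150 − 3(269) − 1(64.5) = 1278
  V: 0 + 2(269) = 538
  P: 0 + 1(64.5) = 64.5

ξ₁ = 269 mol/min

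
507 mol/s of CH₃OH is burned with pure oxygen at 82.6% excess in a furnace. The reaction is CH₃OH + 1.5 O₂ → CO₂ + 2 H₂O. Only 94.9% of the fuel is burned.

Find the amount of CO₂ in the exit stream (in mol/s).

Stoichiometric O₂ = 1.5 × 507 = 760.5 mol/s; O₂ fed = 760.5 × 1.826 = 1389 mol/s.
Fuel reacted = 0.949 × 507 → ξ = 481.1 mol/s.
Outlet (n = n₀ + ν ξ):
  CH₃OH: 507 − 1(481.1) = 25.86
  O₂: 1389 − 1.5(481.1) = 667
  CO₂: 0 + 1(481.1) = 481.1
  H₂O: 0 + 2(481.1) = 962.3

481 mol/s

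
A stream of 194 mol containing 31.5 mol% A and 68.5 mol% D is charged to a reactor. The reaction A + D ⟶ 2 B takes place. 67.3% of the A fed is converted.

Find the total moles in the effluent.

A reacted = 0.673 × 61.11 = 41.13 mol; ν_A = −1, so ξ = 41.13/1 = 41.13 mol.
Outlet amounts (n = n₀ + ν ξ):
  A: 61.11 − 1(41.13) = 19.98
  D: 132.9 − 1(41.13) = 91.76
  B: 0 + 2(41.13) = 82.25
Total out = 19.98 + 91.76 + 82.25 = 194 mol.

194 mol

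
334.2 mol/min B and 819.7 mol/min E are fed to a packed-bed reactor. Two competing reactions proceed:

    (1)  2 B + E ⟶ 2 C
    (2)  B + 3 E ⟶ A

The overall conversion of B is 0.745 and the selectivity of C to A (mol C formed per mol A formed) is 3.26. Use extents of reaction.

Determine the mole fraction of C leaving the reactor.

Conversion of B: B consumed = 0.745 × 334.2 = 249 mol/min = 2ξ₁ + 1ξ₂.
Selectivity: 2ξ₁ / (1ξ₂) = 3.26 → ξ₁ = 1.63 ξ₂.
Substitute: (2·1.63 + 1) ξ₂ = 249 → ξ₂ = 58.45 mol/min, ξ₁ = 95.27 mol/min.
Outlet amounts (n = n₀ + Σ ν·ξ):
  B: 334.2 − 2(95.27) − 1(58.45) = 85.22
  E: 819.7 − 1(95.27) − 3(58.45) = 549.1
  C: 0 + 2(95.27) = 190.5
  A: 0 + 1(58.45) = 58.45
Total out = 883.3 mol/min; y_C = 190.5 / 883.3 = 0.2157.

0.216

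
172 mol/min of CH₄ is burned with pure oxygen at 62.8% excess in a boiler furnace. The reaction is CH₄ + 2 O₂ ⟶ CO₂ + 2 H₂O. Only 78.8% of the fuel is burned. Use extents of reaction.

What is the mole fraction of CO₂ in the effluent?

0.185

Stoichiometric O₂ = 2 × 172 = 344 mol/min; O₂ fed = 344 × 1.628 = 560 mol/min.
Fuel reacted = 0.788 × 172 → ξ = 135.5 mol/min.
Outlet (n = n₀ + ν ξ):
  CH₄: 172 − 1(135.5) = 36.46
  O₂: 560 − 2(135.5) = 289
  CO₂: 0 + 1(135.5) = 135.5
  H₂O: 0 + 2(135.5) = 271.1
Total out = 732 mol/min; y_CO₂ = 135.5 / 732 = 0.1852.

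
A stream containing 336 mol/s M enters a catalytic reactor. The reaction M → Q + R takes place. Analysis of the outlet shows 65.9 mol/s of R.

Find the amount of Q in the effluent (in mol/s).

For R: n = n₀ + 1ξ → 65.9 = 0 + 1ξ, giving ξ = 65.9 mol/s.
Outlet amounts (n = n₀ + ν ξ):
  M: 336 − 1(65.9) = 270.1
  Q: 0 + 1(65.9) = 65.9
  R: 0 + 1(65.9) = 65.9

65.9 mol/s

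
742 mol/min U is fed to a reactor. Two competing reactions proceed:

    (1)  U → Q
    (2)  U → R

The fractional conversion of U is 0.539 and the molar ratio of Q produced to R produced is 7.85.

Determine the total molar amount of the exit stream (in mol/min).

742 mol/min

Conversion of U: U consumed = 0.539 × 742 = 399.9 mol/min = 1ξ₁ + 1ξ₂.
Selectivity: 1ξ₁ / (1ξ₂) = 7.85 → ξ₁ = 7.85 ξ₂.
Substitute: (1·7.85 + 1) ξ₂ = 399.9 → ξ₂ = 45.19 mol/min, ξ₁ = 354.7 mol/min.
Outlet amounts (n = n₀ + Σ ν·ξ):
  U: 742 − 1(354.7) − 1(45.19) = 342.1
  Q: 0 + 1(354.7) = 354.7
  R: 0 + 1(45.19) = 45.19
Total out = 342.1 + 354.7 + 45.19 = 742 mol/min.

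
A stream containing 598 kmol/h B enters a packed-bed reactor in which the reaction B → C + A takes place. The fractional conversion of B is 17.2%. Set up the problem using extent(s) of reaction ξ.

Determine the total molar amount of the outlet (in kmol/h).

B reacted = 0.172 × 598 = 102.9 kmol/h; ν_B = −1, so ξ = 102.9/1 = 102.9 kmol/h.
Outlet amounts (n = n₀ + ν ξ):
  B: 598 − 1(102.9) = 495.1
  C: 0 + 1(102.9) = 102.9
  A: 0 + 1(102.9) = 102.9
Total out = 495.1 + 102.9 + 102.9 = 700.9 kmol/h.

701 kmol/h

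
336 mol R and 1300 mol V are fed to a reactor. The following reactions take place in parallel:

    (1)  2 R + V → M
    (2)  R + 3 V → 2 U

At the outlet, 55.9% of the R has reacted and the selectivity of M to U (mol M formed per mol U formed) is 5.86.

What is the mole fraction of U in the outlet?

Conversion of R: R consumed = 0.559 × 336 = 187.8 mol = 2ξ₁ + 1ξ₂.
Selectivity: 1ξ₁ / (2ξ₂) = 5.86 → ξ₁ = 11.72 ξ₂.
Substitute: (2·11.72 + 1) ξ₂ = 187.8 → ξ₂ = 7.685 mol, ξ₁ = 90.07 mol.
Outlet amounts (n = n₀ + Σ ν·ξ):
  R: 336 − 2(90.07) − 1(7.685) = 148.2
  V: 1300 − 1(90.07) − 3(7.685) = 1187
  M: 0 + 1(90.07) = 90.07
  U: 0 + 2(7.685) = 15.37
Total out = 1440 mol; y_U = 15.37 / 1440 = 0.01067.

0.0107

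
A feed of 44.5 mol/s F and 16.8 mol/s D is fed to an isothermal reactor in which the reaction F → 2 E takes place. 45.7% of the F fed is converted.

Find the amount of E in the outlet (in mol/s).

40.7 mol/s

F reacted = 0.457 × 44.5 = 20.34 mol/s; ν_F = −1, so ξ = 20.34/1 = 20.34 mol/s.
Outlet amounts (n = n₀ + ν ξ):
  F: 44.5 − 1(20.34) = 24.16
  E: 0 + 2(20.34) = 40.67
  D: 16.8 (inert)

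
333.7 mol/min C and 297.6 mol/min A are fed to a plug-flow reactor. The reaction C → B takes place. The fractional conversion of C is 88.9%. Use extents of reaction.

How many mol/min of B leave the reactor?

297 mol/min

C reacted = 0.889 × 333.7 = 296.7 mol/min; ν_C = −1, so ξ = 296.7/1 = 296.7 mol/min.
Outlet amounts (n = n₀ + ν ξ):
  C: 333.7 − 1(296.7) = 37.04
  B: 0 + 1(296.7) = 296.7
  A: 297.6 (inert)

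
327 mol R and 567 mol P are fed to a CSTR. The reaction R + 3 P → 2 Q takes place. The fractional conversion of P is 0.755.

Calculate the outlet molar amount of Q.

285 mol

P reacted = 0.755 × 567 = 428.1 mol; ν_P = −3, so ξ = 428.1/3 = 142.7 mol.
Outlet amounts (n = n₀ + ν ξ):
  R: 327 − 1(142.7) = 184.3
  P: 567 − 3(142.7) = 138.9
  Q: 0 + 2(142.7) = 285.4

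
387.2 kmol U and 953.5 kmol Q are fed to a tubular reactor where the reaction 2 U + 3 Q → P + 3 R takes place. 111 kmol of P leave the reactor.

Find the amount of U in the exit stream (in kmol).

For P: n = n₀ + 1ξ → 111 = 0 + 1ξ, giving ξ = 111 kmol.
Outlet amounts (n = n₀ + ν ξ):
  U: 387.2 − 2(111) = 165.2
  Q: 953.5 − 3(111) = 620.5
  P: 0 + 1(111) = 111
  R: 0 + 3(111) = 333

165 kmol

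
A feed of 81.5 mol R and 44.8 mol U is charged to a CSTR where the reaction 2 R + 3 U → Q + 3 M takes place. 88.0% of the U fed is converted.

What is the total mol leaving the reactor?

113 mol

U reacted = 0.88 × 44.8 = 39.42 mol; ν_U = −3, so ξ = 39.42/3 = 13.14 mol.
Outlet amounts (n = n₀ + ν ξ):
  R: 81.5 − 2(13.14) = 55.22
  U: 44.8 − 3(13.14) = 5.376
  Q: 0 + 1(13.14) = 13.14
  M: 0 + 3(13.14) = 39.42
Total out = 55.22 + 5.376 + 13.14 + 39.42 = 113.2 mol.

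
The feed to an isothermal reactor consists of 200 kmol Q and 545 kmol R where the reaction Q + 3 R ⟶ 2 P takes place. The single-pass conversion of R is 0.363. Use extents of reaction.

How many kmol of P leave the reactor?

132 kmol

R reacted = 0.363 × 545 = 197.8 kmol; ν_R = −3, so ξ = 197.8/3 = 65.95 kmol.
Outlet amounts (n = n₀ + ν ξ):
  Q: 200 − 1(65.95) = 134.1
  R: 545 − 3(65.95) = 347.2
  P: 0 + 2(65.95) = 131.9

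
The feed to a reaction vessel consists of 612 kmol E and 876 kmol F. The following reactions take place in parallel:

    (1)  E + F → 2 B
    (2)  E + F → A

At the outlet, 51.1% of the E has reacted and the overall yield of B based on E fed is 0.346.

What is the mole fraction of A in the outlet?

0.161

Yield of B: 2ξ₁ / 612 = 0.346 → ξ₁ = 105.9 kmol.
Conversion of E: 1ξ₁ + 1ξ₂ = 0.511 × 612 = 312.7 → ξ₂ = 206.9 kmol.
Outlet amounts (n = n₀ + Σ ν·ξ):
  E: 612 − 1(105.9) − 1(206.9) = 299.3
  F: 876 − 1(105.9) − 1(206.9) = 563.3
  B: 0 + 2(105.9) = 211.8
  A: 0 + 1(206.9) = 206.9
Total out = 1281 kmol; y_A = 206.9 / 1281 = 0.1615.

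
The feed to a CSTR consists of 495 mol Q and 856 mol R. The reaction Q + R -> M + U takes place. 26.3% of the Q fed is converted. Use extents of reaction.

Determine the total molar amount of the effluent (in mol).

Q reacted = 0.263 × 495 = 130.2 mol; ν_Q = −1, so ξ = 130.2/1 = 130.2 mol.
Outlet amounts (n = n₀ + ν ξ):
  Q: 495 − 1(130.2) = 364.8
  R: 856 − 1(130.2) = 725.8
  M: 0 + 1(130.2) = 130.2
  U: 0 + 1(130.2) = 130.2
Total out = 364.8 + 725.8 + 130.2 + 130.2 = 1351 mol.

1350 mol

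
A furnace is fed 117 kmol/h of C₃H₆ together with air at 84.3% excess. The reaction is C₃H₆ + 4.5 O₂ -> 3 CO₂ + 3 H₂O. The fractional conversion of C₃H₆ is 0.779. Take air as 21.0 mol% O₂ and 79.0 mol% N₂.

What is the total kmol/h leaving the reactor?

Stoichiometric O₂ = 4.5 × 117 = 526.5 kmol/h; O₂ fed = 526.5 × 1.843 = 970.3 kmol/h.
N₂ fed = 970.3 × 79/21 = 3650 kmol/h.
Fuel reacted = 0.779 × 117 → ξ = 91.14 kmol/h.
Outlet (n = n₀ + ν ξ):
  C₃H₆: 117 − 1(91.14) = 25.86
  O₂: 970.3 − 4.5(91.14) = 560.2
  N₂: 3650 (inert)
  CO₂: 0 + 3(91.14) = 273.4
  H₂O: 0 + 3(91.14) = 273.4
Total out = 25.86 + 560.2 + 3650 + 273.4 + 273.4 = 4783 kmol/h.

4780 kmol/h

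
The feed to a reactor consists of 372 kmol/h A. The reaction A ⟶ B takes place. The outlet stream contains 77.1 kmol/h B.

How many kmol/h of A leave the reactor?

For B: n = n₀ + 1ξ → 77.1 = 0 + 1ξ, giving ξ = 77.1 kmol/h.
Outlet amounts (n = n₀ + ν ξ):
  A: 372 − 1(77.1) = 294.9
  B: 0 + 1(77.1) = 77.1

295 kmol/h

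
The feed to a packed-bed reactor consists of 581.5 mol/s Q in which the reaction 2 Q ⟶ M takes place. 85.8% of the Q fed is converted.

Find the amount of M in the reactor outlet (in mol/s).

249 mol/s

Q reacted = 0.858 × 581.5 = 498.9 mol/s; ν_Q = −2, so ξ = 498.9/2 = 249.5 mol/s.
Outlet amounts (n = n₀ + ν ξ):
  Q: 581.5 − 2(249.5) = 82.57
  M: 0 + 1(249.5) = 249.5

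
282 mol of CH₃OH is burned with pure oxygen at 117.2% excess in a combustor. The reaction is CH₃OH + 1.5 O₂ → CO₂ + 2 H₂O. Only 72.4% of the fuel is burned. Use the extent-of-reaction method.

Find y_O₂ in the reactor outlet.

0.47

Stoichiometric O₂ = 1.5 × 282 = 423 mol; O₂ fed = 423 × 2.172 = 918.8 mol.
Fuel reacted = 0.724 × 282 → ξ = 204.2 mol.
Outlet (n = n₀ + ν ξ):
  CH₃OH: 282 − 1(204.2) = 77.83
  O₂: 918.8 − 1.5(204.2) = 612.5
  CO₂: 0 + 1(204.2) = 204.2
  H₂O: 0 + 2(204.2) = 408.3
Total out = 1303 mol; y_O₂ = 612.5 / 1303 = 0.4701.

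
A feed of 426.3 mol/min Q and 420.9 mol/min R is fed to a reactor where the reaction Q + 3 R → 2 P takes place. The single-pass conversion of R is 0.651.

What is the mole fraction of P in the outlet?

0.275

R reacted = 0.651 × 420.9 = 274 mol/min; ν_R = −3, so ξ = 274/3 = 91.34 mol/min.
Outlet amounts (n = n₀ + ν ξ):
  Q: 426.3 − 1(91.34) = 335
  R: 420.9 − 3(91.34) = 146.9
  P: 0 + 2(91.34) = 182.7
Total out = 664.5 mol/min; y_P = 182.7 / 664.5 = 0.2749.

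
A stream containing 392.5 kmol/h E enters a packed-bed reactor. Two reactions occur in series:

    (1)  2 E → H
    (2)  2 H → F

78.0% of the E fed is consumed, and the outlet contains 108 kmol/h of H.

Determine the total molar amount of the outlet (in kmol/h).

217 kmol/h

Conversion of E: E consumed = 2ξ₁ = 0.78 × 392.5 → ξ₁ = 153.1 kmol/h.
H balance: n_H = 0 + 1ξ₁ − 2ξ₂ = 108 → ξ₂ = (1·153.1 − 108)/2 = 22.54 kmol/h.
Outlet amounts (n = n₀ + Σ ν·ξ):
  E: 392.5 − 2(153.1) = 86.35
  H: 0 + 1(153.1) − 2(22.54) = 108
  F: 0 + 1(22.54) = 22.54
Total out = 86.35 + 108 + 22.54 = 216.9 kmol/h.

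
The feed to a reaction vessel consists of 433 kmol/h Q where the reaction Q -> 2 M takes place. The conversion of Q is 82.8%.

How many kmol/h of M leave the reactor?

717 kmol/h

Q reacted = 0.828 × 433 = 358.5 kmol/h; ν_Q = −1, so ξ = 358.5/1 = 358.5 kmol/h.
Outlet amounts (n = n₀ + ν ξ):
  Q: 433 − 1(358.5) = 74.48
  M: 0 + 2(358.5) = 717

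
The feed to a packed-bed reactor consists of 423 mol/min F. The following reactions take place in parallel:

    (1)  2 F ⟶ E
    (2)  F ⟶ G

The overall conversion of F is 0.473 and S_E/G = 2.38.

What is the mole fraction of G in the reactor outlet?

Conversion of F: F consumed = 0.473 × 423 = 200.1 mol/min = 2ξ₁ + 1ξ₂.
Selectivity: 1ξ₁ / (1ξ₂) = 2.38 → ξ₁ = 2.38 ξ₂.
Substitute: (2·2.38 + 1) ξ₂ = 200.1 → ξ₂ = 34.74 mol/min, ξ₁ = 82.67 mol/min.
Outlet amounts (n = n₀ + Σ ν·ξ):
  F: 423 − 2(82.67) − 1(34.74) = 222.9
  E: 0 + 1(82.67) = 82.67
  G: 0 + 1(34.74) = 34.74
Total out = 340.3 mol/min; y_G = 34.74 / 340.3 = 0.1021.

0.102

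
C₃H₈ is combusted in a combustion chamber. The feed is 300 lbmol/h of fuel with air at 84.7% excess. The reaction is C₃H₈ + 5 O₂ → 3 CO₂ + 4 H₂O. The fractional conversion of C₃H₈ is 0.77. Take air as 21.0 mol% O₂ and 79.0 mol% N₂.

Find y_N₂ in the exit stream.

0.759

Stoichiometric O₂ = 5 × 300 = 1500 lbmol/h; O₂ fed = 1500 × 1.847 = 2770 lbmol/h.
N₂ fed = 2770 × 79/21 = 10420 lbmol/h.
Fuel reacted = 0.77 × 300 → ξ = 231 lbmol/h.
Outlet (n = n₀ + ν ξ):
  C₃H₈: 300 − 1(231) = 69
  O₂: 2770 − 5(231) = 1616
  N₂: 10420 (inert)
  CO₂: 0 + 3(231) = 693
  H₂O: 0 + 4(231) = 924
Total out = 13720 lbmol/h; y_N₂ = 10420 / 13720 = 0.7594.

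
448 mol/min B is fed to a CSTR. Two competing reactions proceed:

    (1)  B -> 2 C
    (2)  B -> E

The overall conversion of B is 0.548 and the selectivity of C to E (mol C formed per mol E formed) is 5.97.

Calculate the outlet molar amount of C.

Conversion of B: B consumed = 0.548 × 448 = 245.5 mol/min = 1ξ₁ + 1ξ₂.
Selectivity: 2ξ₁ / (1ξ₂) = 5.97 → ξ₁ = 2.985 ξ₂.
Substitute: (1·2.985 + 1) ξ₂ = 245.5 → ξ₂ = 61.61 mol/min, ξ₁ = 183.9 mol/min.
Outlet amounts (n = n₀ + Σ ν·ξ):
  B: 448 − 1(183.9) − 1(61.61) = 202.5
  C: 0 + 2(183.9) = 367.8
  E: 0 + 1(61.61) = 61.61

368 mol/min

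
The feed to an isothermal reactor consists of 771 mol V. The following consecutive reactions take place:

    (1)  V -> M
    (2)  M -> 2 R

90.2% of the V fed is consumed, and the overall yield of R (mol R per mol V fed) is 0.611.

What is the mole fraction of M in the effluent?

0.457

Conversion of V: V consumed = 1ξ₁ = 0.902 × 771 → ξ₁ = 695.4 mol.
Yield of R: 2ξ₂ / 771 = 0.611 → ξ₂ = 235.5 mol.
Outlet amounts (n = n₀ + Σ ν·ξ):
  V: 771 − 1(695.4) = 75.56
  M: 0 + 1(695.4) − 1(235.5) = 459.9
  R: 0 + 2(235.5) = 471.1
Total out = 1007 mol; y_M = 459.9 / 1007 = 0.4569.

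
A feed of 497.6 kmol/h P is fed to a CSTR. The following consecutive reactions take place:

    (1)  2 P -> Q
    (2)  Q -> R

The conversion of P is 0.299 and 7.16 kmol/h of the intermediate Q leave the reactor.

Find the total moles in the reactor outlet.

Conversion of P: P consumed = 2ξ₁ = 0.299 × 497.6 → ξ₁ = 74.39 kmol/h.
Q balance: n_Q = 0 + 1ξ₁ − 1ξ₂ = 7.16 → ξ₂ = (1·74.39 − 7.16)/1 = 67.23 kmol/h.
Outlet amounts (n = n₀ + Σ ν·ξ):
  P: 497.6 − 2(74.39) = 348.8
  Q: 0 + 1(74.39) − 1(67.23) = 7.16
  R: 0 + 1(67.23) = 67.23
Total out = 348.8 + 7.16 + 67.23 = 423.2 kmol/h.

423 kmol/h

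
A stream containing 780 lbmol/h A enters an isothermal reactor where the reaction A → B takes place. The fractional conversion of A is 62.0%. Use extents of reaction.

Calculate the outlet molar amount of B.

A reacted = 0.62 × 780 = 483.6 lbmol/h; ν_A = −1, so ξ = 483.6/1 = 483.6 lbmol/h.
Outlet amounts (n = n₀ + ν ξ):
  A: 780 − 1(483.6) = 296.4
  B: 0 + 1(483.6) = 483.6

484 lbmol/h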